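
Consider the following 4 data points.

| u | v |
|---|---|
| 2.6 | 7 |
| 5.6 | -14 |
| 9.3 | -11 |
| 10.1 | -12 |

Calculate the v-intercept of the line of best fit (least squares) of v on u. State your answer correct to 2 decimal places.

7.13

n = 4, Σx = 27.6, Σy = -30, Σxy = -283.7, Σx² = 226.62
Sxx = Σx² − (Σx)²/n = 226.62 − 190.44 = 36.18
Sxy = Σxy − (Σx)(Σy)/n = -283.7 − (-207) = -76.7
b = Sxy/Sxx = -76.7/36.18 = -2.119956
a = ȳ − b·x̄ = -7.5 − (-2.119956)·6.9 = 7.127695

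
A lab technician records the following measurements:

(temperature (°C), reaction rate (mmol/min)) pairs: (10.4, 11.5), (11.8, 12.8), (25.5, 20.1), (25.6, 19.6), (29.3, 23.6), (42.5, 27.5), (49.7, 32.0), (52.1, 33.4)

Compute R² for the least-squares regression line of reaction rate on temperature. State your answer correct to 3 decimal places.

0.989

n = 8, Σx = 246.9, Σy = 180.5, Σxy = 6475.72, Σx² = 9402.25, Σy² = 4537.03
Sxx = Σx² − (Σx)²/n = 9402.25 − 7619.95125 = 1782.29875
Sxy = Σxy − (Σx)(Σy)/n = 6475.72 − 5570.68125 = 905.03875
Syy = Σy² − (Σy)²/n = 4537.03 − 4072.53125 = 464.49875
R² = Sxy²/(Sxx·Syy) = (905.03875)²/(1782.29875·464.49875) = 0.989394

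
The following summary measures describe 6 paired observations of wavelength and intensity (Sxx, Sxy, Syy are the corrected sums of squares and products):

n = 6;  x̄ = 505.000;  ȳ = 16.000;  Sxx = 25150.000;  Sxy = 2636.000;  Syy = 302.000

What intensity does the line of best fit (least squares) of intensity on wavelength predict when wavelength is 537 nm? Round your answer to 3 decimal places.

19.354

b = Sxy/Sxx = 2636/25150 = 0.104811
a = ȳ − b·x̄ = 16 − 0.104811·505 = -36.929622
ŷ(537) = a + b·537 = -36.929622 + 0.104811·537 = 19.353956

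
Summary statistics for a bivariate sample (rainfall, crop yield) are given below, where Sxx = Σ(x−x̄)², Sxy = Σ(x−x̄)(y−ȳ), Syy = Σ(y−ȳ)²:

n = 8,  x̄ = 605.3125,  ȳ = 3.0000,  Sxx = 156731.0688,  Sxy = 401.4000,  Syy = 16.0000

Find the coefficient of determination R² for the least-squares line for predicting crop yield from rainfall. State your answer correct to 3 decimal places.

R² = Sxy²/(Sxx·Syy) = (401.4)²/(156731.0688·16) = 0.064251

0.064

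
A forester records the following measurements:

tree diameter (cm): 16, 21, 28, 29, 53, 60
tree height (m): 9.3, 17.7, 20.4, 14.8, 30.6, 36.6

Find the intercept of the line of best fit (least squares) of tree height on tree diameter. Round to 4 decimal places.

2.5879

n = 6, Σx = 207, Σy = 129.4, Σxy = 5338.7, Σx² = 8731
Sxx = Σx² − (Σx)²/n = 8731 − 7141.5 = 1589.5
Sxy = Σxy − (Σx)(Σy)/n = 5338.7 − 4464.3 = 874.4
b = Sxy/Sxx = 874.4/1589.5 = 0.550110
a = ȳ − b·x̄ = 21.566667 − 0.550110·34.5 = 2.587868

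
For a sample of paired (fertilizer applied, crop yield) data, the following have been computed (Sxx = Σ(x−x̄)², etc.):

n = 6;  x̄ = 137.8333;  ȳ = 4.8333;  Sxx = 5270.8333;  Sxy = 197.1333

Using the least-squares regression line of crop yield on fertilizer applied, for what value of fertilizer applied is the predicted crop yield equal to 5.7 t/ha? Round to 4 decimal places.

161.0066

b = Sxy/Sxx = 197.1333/5270.8333 = 0.037401
a = ȳ − b·x̄ = 4.8333 − 0.037401·137.8333 = -0.321774
Set a + b·x = 5.7: x = (5.7 − (-0.321774)) / 0.037401 = 161.006611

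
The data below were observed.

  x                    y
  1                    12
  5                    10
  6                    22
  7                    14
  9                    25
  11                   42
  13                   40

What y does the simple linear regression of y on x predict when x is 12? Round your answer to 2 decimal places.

36.62

n = 7, Σx = 52, Σy = 165, Σxy = 1499, Σx² = 482
Sxx = Σx² − (Σx)²/n = 482 − 386.285714 = 95.714286
Sxy = Σxy − (Σx)(Σy)/n = 1499 − 1225.714286 = 273.285714
b = Sxy/Sxx = 273.285714/95.714286 = 2.855224
a = ȳ − b·x̄ = 23.571429 − 2.855224·7.428571 = 2.361194
ŷ(12) = a + b·12 = 2.361194 + 2.855224·12 = 36.623881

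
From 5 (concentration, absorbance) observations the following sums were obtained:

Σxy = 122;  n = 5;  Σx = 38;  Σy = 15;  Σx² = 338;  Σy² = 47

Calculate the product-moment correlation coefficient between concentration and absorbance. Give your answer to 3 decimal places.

Sxx = Σx² − (Σx)²/n = 338 − 288.8 = 49.2
Sxy = Σxy − (Σx)(Σy)/n = 122 − 114 = 8
Syy = Σy² − (Σy)²/n = 47 − 45 = 2
r = Sxy/√(Sxx·Syy) = 8/√(98.4) = 8/9.919677 = 0.806478

0.806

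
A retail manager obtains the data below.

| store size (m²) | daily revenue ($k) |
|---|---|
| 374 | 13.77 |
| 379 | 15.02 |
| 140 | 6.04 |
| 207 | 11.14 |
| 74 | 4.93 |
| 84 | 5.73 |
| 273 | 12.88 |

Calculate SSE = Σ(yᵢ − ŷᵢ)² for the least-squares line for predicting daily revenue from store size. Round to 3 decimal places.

n = 7, Σx = 1531, Σy = 69.51, Σxy = 18356.52, Σx² = 433027, Σy² = 798.8267
Sxx = Σx² − (Σx)²/n = 433027 − 334851.571429 = 98175.428571
Sxy = Σxy − (Σx)(Σy)/n = 18356.52 − 15202.83 = 3153.69
Syy = Σy² − (Σy)²/n = 798.8267 − 690.2343 = 108.5924
b = Sxy/Sxx = 3153.69/98175.428571 = 0.032123
SSE = Syy − b·Sxy = 108.5924 − 0.032123·3153.69 = 7.286393

7.286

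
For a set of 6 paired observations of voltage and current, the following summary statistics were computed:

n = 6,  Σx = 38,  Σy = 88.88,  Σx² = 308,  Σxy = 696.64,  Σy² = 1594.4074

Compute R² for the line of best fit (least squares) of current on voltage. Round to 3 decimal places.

Sxx = Σx² − (Σx)²/n = 308 − 240.666667 = 67.333333
Sxy = Σxy − (Σx)(Σy)/n = 696.64 − 562.906667 = 133.733333
Syy = Σy² − (Σy)²/n = 1594.4074 − 1316.609067 = 277.798333
R² = Sxy²/(Sxx·Syy) = (133.733333)²/(67.333333·277.798333) = 0.956136

0.956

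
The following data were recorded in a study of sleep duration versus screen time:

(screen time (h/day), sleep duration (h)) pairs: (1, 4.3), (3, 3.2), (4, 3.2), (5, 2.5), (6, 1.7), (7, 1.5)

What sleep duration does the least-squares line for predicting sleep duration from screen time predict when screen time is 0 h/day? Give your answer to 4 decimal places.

4.8071

n = 6, Σx = 26, Σy = 16.4, Σxy = 59.9, Σx² = 136
Sxx = Σx² − (Σx)²/n = 136 − 112.666667 = 23.333333
Sxy = Σxy − (Σx)(Σy)/n = 59.9 − 71.066667 = -11.166667
b = Sxy/Sxx = -11.166667/23.333333 = -0.478571
a = ȳ − b·x̄ = 2.733333 − (-0.478571)·4.333333 = 4.807143
ŷ(0) = a + b·0 = 4.807143 + (-0.478571)·0 = 4.807143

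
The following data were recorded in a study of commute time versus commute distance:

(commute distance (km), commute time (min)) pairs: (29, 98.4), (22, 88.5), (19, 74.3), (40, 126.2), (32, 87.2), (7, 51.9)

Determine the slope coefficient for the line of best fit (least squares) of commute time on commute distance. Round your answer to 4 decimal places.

n = 6, Σx = 149, Σy = 526.5, Σxy = 14414, Σx² = 4359
Sxx = Σx² − (Σx)²/n = 4359 − 3700.166667 = 658.833333
Sxy = Σxy − (Σx)(Σy)/n = 14414 − 13074.75 = 1339.25
b = Sxy/Sxx = 1339.25/658.833333 = 2.032760

2.0328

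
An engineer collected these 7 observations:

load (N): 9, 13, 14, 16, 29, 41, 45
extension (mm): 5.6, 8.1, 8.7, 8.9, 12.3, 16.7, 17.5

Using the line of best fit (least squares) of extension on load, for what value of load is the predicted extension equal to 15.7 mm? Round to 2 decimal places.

n = 7, Σx = 167, Σy = 77.8, Σxy = 2248.8, Σx² = 5249
Sxx = Σx² − (Σx)²/n = 5249 − 3984.142857 = 1264.857143
Sxy = Σxy − (Σx)(Σy)/n = 2248.8 − 1856.085714 = 392.714286
b = Sxy/Sxx = 392.714286/1264.857143 = 0.310481
a = ȳ − b·x̄ = 11.114286 − 0.310481·23.857143 = 3.707093
Set a + b·x = 15.7: x = (15.7 − 3.707093) / 0.310481 = 38.626846

38.63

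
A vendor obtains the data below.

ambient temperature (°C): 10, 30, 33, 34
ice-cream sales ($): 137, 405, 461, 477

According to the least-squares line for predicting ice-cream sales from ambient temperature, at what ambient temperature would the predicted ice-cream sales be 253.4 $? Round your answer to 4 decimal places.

18.4253

n = 4, Σx = 107, Σy = 1480, Σxy = 44951, Σx² = 3245
Sxx = Σx² − (Σx)²/n = 3245 − 2862.25 = 382.75
Sxy = Σxy − (Σx)(Σy)/n = 44951 − 39590 = 5361
b = Sxy/Sxx = 5361/382.75 = 14.006532
a = ȳ − b·x̄ = 370 − 14.006532·26.75 = -4.674722
Set a + b·x = 253.4: x = (253.4 − (-4.674722)) / 14.006532 = 18.425312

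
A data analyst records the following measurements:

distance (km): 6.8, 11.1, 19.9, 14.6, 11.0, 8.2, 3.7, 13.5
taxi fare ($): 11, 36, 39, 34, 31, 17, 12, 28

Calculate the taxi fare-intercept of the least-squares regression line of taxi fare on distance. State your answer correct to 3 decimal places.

4.636

n = 8, Σx = 88.8, Σy = 208, Σxy = 2649.7, Σx² = 1162.8
Sxx = Σx² − (Σx)²/n = 1162.8 − 985.68 = 177.12
Sxy = Σxy − (Σx)(Σy)/n = 2649.7 − 2308.8 = 340.9
b = Sxy/Sxx = 340.9/177.12 = 1.924684
a = ȳ − b·x̄ = 26 − 1.924684·11.1 = 4.636009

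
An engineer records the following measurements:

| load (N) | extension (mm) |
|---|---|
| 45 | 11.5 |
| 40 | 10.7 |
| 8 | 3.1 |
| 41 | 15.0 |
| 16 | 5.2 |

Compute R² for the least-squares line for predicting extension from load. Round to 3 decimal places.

n = 5, Σx = 150, Σy = 45.5, Σxy = 1668.5, Σx² = 5626, Σy² = 508.39
Sxx = Σx² − (Σx)²/n = 5626 − 4500 = 1126
Sxy = Σxy − (Σx)(Σy)/n = 1668.5 − 1365 = 303.5
Syy = Σy² − (Σy)²/n = 508.39 − 414.05 = 94.34
R² = Sxy²/(Sxx·Syy) = (303.5)²/(1126·94.34) = 0.867128

0.867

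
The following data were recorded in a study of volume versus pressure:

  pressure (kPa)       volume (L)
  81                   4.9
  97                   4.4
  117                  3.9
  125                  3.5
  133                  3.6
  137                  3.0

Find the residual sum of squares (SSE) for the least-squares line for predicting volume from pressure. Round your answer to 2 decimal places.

n = 6, Σx = 690, Σy = 23.3, Σxy = 2607.3, Σx² = 81742, Σy² = 92.79
Sxx = Σx² − (Σx)²/n = 81742 − 79350 = 2392
Sxy = Σxy − (Σx)(Σy)/n = 2607.3 − 2679.5 = -72.2
Syy = Σy² − (Σy)²/n = 92.79 − 90.481667 = 2.308333
b = Sxy/Sxx = -72.2/2392 = -0.030184
SSE = Syy − b·Sxy = 2.308333 − (-0.030184)·(-72.2) = 0.129052

0.13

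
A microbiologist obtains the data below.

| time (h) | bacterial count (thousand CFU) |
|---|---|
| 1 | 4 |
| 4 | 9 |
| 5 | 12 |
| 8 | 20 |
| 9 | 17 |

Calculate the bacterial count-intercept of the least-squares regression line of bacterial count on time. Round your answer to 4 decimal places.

n = 5, Σx = 27, Σy = 62, Σxy = 413, Σx² = 187
Sxx = Σx² − (Σx)²/n = 187 − 145.8 = 41.2
Sxy = Σxy − (Σx)(Σy)/n = 413 − 334.8 = 78.2
b = Sxy/Sxx = 78.2/41.2 = 1.898058
a = ȳ − b·x̄ = 12.4 − 1.898058·5.4 = 2.150485

2.1505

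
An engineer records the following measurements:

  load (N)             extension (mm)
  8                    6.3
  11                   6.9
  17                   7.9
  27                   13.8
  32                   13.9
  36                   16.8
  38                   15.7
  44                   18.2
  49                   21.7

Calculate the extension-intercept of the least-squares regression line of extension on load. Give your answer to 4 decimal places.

2.7861

n = 9, Σx = 262, Σy = 121.2, Σxy = 4143.5, Σx² = 9304
Sxx = Σx² − (Σx)²/n = 9304 − 7627.111111 = 1676.888889
Sxy = Σxy − (Σx)(Σy)/n = 4143.5 − 3528.266667 = 615.233333
b = Sxy/Sxx = 615.233333/1676.888889 = 0.366890
a = ȳ − b·x̄ = 13.466667 − 0.366890·29.111111 = 2.786099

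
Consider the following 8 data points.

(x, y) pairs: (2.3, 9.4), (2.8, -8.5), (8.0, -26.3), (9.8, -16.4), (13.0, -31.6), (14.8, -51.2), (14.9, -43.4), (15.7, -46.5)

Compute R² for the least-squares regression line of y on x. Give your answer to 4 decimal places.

n = 8, Σx = 81.3, Σy = -214.5, Σxy = -2918.57, Σx² = 1029.71, Σy² = 8787.07
Sxx = Σx² − (Σx)²/n = 1029.71 − 826.21125 = 203.49875
Sxy = Σxy − (Σx)(Σy)/n = -2918.57 − (-2179.85625) = -738.71375
Syy = Σy² − (Σy)²/n = 8787.07 − 5751.28125 = 3035.78875
R² = Sxy²/(Sxx·Syy) = (-738.71375)²/(203.49875·3035.78875) = 0.883322

0.8833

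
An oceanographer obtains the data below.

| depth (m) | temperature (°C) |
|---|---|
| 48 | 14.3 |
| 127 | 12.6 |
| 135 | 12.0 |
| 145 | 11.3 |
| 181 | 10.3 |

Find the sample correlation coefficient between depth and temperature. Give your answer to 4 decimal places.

n = 5, Σx = 636, Σy = 60.5, Σxy = 7409.4, Σx² = 90444, Σy² = 741.03
Sxx = Σx² − (Σx)²/n = 90444 − 80899.2 = 9544.8
Sxy = Σxy − (Σx)(Σy)/n = 7409.4 − 7695.6 = -286.2
Syy = Σy² − (Σy)²/n = 741.03 − 732.05 = 8.98
r = Sxy/√(Sxx·Syy) = -286.2/√(85712.304) = -286.2/292.766637 = -0.977570

-0.9776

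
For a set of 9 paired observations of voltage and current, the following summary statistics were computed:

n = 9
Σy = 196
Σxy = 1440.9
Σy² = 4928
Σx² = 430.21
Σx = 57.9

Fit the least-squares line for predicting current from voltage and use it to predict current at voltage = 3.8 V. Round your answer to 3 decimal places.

Sxx = Σx² − (Σx)²/n = 430.21 − 372.49 = 57.72
Sxy = Σxy − (Σx)(Σy)/n = 1440.9 − 1260.933333 = 179.966667
b = Sxy/Sxx = 179.966667/57.72 = 3.117926
a = ȳ − b·x̄ = 21.777778 − 3.117926·6.433333 = 1.719123
ŷ(3.8) = a + b·3.8 = 1.719123 + 3.117926·3.8 = 13.567240

13.567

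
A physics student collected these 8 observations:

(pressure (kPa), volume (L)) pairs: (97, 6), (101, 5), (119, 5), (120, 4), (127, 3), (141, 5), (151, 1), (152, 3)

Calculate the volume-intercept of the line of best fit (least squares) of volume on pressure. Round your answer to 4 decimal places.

11.2456

n = 8, Σx = 1008, Σy = 32, Σxy = 3855, Σx² = 130086
Sxx = Σx² − (Σx)²/n = 130086 − 127008 = 3078
Sxy = Σxy − (Σx)(Σy)/n = 3855 − 4032 = -177
b = Sxy/Sxx = -177/3078 = -0.057505
a = ȳ − b·x̄ = 4 − (-0.057505)·126 = 11.245614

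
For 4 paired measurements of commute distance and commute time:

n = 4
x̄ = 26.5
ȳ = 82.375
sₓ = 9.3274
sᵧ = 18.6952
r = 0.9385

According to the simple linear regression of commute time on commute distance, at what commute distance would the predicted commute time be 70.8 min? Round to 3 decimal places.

20.347

b = r · sᵧ/sₓ = 0.9385 · 18.6952/9.3274 = 1.881065
a = ȳ − b·x̄ = 82.375 − 1.881065·26.5 = 32.526779
Set a + b·x = 70.8: x = (70.8 − 32.526779) / 1.881065 = 20.346571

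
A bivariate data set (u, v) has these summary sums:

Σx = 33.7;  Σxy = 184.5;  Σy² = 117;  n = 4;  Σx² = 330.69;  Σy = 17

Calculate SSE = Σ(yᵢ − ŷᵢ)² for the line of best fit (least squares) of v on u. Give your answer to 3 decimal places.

8.322

Sxx = Σx² − (Σx)²/n = 330.69 − 283.9225 = 46.7675
Sxy = Σxy − (Σx)(Σy)/n = 184.5 − 143.225 = 41.275
Syy = Σy² − (Σy)²/n = 117 − 72.25 = 44.75
b = Sxy/Sxx = 41.275/46.7675 = 0.882557
SSE = Syy − b·Sxy = 44.75 − 0.882557·41.275 = 8.322446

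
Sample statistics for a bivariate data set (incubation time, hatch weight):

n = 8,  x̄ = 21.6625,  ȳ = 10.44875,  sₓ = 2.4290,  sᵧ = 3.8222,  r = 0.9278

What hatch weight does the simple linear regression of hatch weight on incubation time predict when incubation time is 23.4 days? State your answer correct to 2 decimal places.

b = r · sᵧ/sₓ = 0.9278 · 3.8222/2.429 = 1.459958
a = ȳ − b·x̄ = 10.44875 − 1.459958·21.6625 = -21.177583
ŷ(23.4) = a + b·23.4 = -21.177583 + 1.459958·23.4 = 12.985426

12.99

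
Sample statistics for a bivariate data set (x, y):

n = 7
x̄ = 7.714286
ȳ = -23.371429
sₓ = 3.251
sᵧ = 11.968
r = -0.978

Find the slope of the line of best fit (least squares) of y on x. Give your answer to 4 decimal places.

b = r · sᵧ/sₓ = -0.978 · 11.968/3.251 = -3.600340

-3.6003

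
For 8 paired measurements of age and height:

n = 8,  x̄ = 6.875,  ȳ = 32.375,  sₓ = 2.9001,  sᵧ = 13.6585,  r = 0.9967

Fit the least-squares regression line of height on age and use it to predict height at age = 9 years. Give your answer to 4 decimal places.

b = r · sᵧ/sₓ = 0.9967 · 13.6585/2.9001 = 4.694123
a = ȳ − b·x̄ = 32.375 − 4.694123·6.875 = 0.102902
ŷ(9) = a + b·9 = 0.102902 + 4.694123·9 = 42.350012

42.3500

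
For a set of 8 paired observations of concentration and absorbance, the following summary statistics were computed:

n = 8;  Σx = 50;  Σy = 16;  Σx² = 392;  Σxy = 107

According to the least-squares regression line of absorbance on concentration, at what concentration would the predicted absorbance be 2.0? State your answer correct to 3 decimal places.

Sxx = Σx² − (Σx)²/n = 392 − 312.5 = 79.5
Sxy = Σxy − (Σx)(Σy)/n = 107 − 100 = 7
b = Sxy/Sxx = 7/79.5 = 0.088050
a = ȳ − b·x̄ = 2 − 0.088050·6.25 = 1.449686
Set a + b·x = 2.0: x = (2.0 − 1.449686) / 0.088050 = 6.25

6.250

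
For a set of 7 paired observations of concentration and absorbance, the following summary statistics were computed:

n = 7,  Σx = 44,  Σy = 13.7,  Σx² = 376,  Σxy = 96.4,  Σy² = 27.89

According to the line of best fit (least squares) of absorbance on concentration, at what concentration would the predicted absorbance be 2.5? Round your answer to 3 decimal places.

11.533

Sxx = Σx² − (Σx)²/n = 376 − 276.571429 = 99.428571
Sxy = Σxy − (Σx)(Σy)/n = 96.4 − 86.114286 = 10.285714
b = Sxy/Sxx = 10.285714/99.428571 = 0.103448
a = ȳ − b·x̄ = 1.957143 − 0.103448·6.285714 = 1.306897
Set a + b·x = 2.5: x = (2.5 − 1.306897) / 0.103448 = 11.533333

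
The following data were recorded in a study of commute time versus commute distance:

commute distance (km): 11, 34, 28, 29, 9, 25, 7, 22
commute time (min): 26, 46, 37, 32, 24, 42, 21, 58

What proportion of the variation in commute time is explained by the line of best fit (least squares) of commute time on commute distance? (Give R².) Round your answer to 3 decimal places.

n = 8, Σx = 165, Σy = 286, Σxy = 6503, Σx² = 4141, Σy² = 11330
Sxx = Σx² − (Σx)²/n = 4141 − 3403.125 = 737.875
Sxy = Σxy − (Σx)(Σy)/n = 6503 − 5898.75 = 604.25
Syy = Σy² − (Σy)²/n = 11330 − 10224.5 = 1105.5
R² = Sxy²/(Sxx·Syy) = (604.25)²/(737.875·1105.5) = 0.447602

0.448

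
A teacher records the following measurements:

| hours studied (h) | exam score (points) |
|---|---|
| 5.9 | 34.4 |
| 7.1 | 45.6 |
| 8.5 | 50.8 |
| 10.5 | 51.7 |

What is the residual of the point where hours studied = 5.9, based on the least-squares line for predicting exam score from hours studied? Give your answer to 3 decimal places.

n = 4, Σx = 32, Σy = 182.5, Σxy = 1501.37, Σx² = 267.72
Sxx = Σx² − (Σx)²/n = 267.72 − 256 = 11.72
Sxy = Σxy − (Σx)(Σy)/n = 1501.37 − 1460 = 41.37
b = Sxy/Sxx = 41.37/11.72 = 3.529863
a = ȳ − b·x̄ = 45.625 − 3.529863·8 = 17.386092
ŷ(5.9) = 17.386092 + 3.529863·5.9 = 38.212287
residual = y − ŷ = 34.4 − 38.212287 = -3.812287

-3.812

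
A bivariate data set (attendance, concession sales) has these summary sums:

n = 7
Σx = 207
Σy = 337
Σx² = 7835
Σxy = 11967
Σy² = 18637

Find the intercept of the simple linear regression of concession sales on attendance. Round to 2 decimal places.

13.61

Sxx = Σx² − (Σx)²/n = 7835 − 6121.285714 = 1713.714286
Sxy = Σxy − (Σx)(Σy)/n = 11967 − 9965.571429 = 2001.428571
b = Sxy/Sxx = 2001.428571/1713.714286 = 1.167889
a = ȳ − b·x̄ = 48.142857 − 1.167889·29.571429 = 13.606702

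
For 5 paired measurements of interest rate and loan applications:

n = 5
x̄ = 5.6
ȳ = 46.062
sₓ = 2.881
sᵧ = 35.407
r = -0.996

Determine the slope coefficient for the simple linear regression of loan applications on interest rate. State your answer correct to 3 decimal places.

-12.241

b = r · sᵧ/sₓ = -0.996 · 35.407/2.881 = -12.240671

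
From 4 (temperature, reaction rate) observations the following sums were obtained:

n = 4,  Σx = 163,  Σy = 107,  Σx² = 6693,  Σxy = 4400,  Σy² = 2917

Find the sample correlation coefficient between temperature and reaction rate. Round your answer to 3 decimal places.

Sxx = Σx² − (Σx)²/n = 6693 − 6642.25 = 50.75
Sxy = Σxy − (Σx)(Σy)/n = 4400 − 4360.25 = 39.75
Syy = Σy² − (Σy)²/n = 2917 − 2862.25 = 54.75
r = Sxy/√(Sxx·Syy) = 39.75/√(2778.5625) = 39.75/52.712072 = 0.754097

0.754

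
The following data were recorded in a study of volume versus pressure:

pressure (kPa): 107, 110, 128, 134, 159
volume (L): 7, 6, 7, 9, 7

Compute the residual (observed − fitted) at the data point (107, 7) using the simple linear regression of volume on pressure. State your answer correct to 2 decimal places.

n = 5, Σx = 638, Σy = 36, Σxy = 4624, Σx² = 83170
Sxx = Σx² − (Σx)²/n = 83170 − 81408.8 = 1761.2
Sxy = Σxy − (Σx)(Σy)/n = 4624 − 4593.6 = 30.4
b = Sxy/Sxx = 30.4/1761.2 = 0.017261
a = ȳ − b·x̄ = 7.2 − 0.017261·127.6 = 4.997502
ŷ(107) = 4.997502 + 0.017261·107 = 6.844424
residual = y − ŷ = 7 − 6.844424 = 0.155576

0.16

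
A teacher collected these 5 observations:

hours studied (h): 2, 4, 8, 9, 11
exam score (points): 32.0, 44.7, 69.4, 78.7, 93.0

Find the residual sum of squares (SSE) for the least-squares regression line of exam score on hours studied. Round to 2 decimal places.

n = 5, Σx = 34, Σy = 317.8, Σxy = 2529.3, Σx² = 286, Σy² = 22681.14
Sxx = Σx² − (Σx)²/n = 286 − 231.2 = 54.8
Sxy = Σxy − (Σx)(Σy)/n = 2529.3 − 2161.04 = 368.26
Syy = Σy² − (Σy)²/n = 22681.14 − 20199.368 = 2481.772
b = Sxy/Sxx = 368.26/54.8 = 6.720073
SSE = Syy − b·Sxy = 2481.772 − 6.720073·368.26 = 7.037920

7.04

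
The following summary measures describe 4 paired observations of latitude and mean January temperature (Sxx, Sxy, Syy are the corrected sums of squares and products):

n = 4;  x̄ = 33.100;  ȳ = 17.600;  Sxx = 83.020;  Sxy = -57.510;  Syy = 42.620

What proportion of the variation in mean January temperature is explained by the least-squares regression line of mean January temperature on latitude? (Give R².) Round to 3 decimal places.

0.935

R² = Sxy²/(Sxx·Syy) = (-57.51)²/(83.02·42.62) = 0.934739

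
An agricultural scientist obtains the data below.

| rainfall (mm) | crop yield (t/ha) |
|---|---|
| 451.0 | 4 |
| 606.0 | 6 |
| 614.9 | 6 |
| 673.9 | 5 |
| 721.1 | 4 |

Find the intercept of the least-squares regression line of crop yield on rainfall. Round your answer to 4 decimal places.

4.2820

n = 5, Σx = 3066.9, Σy = 25, Σxy = 15383.3, Σx² = 1922865.43
Sxx = Σx² − (Σx)²/n = 1922865.43 − 1881175.122 = 41690.308
Sxy = Σxy − (Σx)(Σy)/n = 15383.3 − 15334.5 = 48.8
b = Sxy/Sxx = 48.8/41690.308 = 0.001171
a = ȳ − b·x̄ = 5 − 0.001171·613.38 = 4.282017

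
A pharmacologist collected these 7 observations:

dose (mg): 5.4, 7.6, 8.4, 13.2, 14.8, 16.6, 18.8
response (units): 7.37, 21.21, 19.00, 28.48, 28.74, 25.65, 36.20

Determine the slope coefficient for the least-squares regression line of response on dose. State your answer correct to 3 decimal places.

1.636

n = 7, Σx = 84.8, Σy = 166.65, Σxy = 2268.232, Σx² = 1179.76
Sxx = Σx² − (Σx)²/n = 1179.76 − 1027.291429 = 152.468571
Sxy = Σxy − (Σx)(Σy)/n = 2268.232 − 2018.845714 = 249.386286
b = Sxy/Sxx = 249.386286/152.468571 = 1.635657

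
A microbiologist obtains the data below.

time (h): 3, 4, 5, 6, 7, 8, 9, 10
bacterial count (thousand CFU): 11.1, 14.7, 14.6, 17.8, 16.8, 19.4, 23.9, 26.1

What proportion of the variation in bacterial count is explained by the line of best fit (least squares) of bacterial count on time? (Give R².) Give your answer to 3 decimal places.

n = 8, Σx = 52, Σy = 144.4, Σxy = 1020.8, Σx² = 380, Σy² = 2780.32
Sxx = Σx² − (Σx)²/n = 380 − 338 = 42
Sxy = Σxy − (Σx)(Σy)/n = 1020.8 − 938.6 = 82.2
Syy = Σy² − (Σy)²/n = 2780.32 − 2606.42 = 173.9
R² = Sxy²/(Sxx·Syy) = (82.2)²/(42·173.9) = 0.925113

0.925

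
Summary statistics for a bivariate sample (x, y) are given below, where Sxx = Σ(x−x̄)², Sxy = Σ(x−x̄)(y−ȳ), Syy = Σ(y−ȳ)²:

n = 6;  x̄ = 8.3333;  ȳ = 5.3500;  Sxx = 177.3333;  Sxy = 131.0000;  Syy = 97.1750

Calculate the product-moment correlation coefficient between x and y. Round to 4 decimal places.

0.9979

r = Sxy/√(Sxx·Syy) = 131/√(17232.363428) = 131/131.272097 = 0.997927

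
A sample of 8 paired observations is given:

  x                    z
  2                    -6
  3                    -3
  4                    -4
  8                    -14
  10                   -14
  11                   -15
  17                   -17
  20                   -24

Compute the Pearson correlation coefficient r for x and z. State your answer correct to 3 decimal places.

n = 8, Σx = 75, Σy = -97, Σxy = -1223, Σx² = 1003, Σy² = 1543
Sxx = Σx² − (Σx)²/n = 1003 − 703.125 = 299.875
Sxy = Σxy − (Σx)(Σy)/n = -1223 − (-909.375) = -313.625
Syy = Σy² − (Σy)²/n = 1543 − 1176.125 = 366.875
r = Sxy/√(Sxx·Syy) = -313.625/√(110016.640625) = -313.625/331.687565 = -0.945543

-0.946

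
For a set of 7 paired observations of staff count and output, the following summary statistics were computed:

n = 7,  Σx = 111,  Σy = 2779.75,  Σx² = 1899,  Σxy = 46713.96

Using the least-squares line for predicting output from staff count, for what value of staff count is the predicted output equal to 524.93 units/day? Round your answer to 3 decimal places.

22.593

Sxx = Σx² − (Σx)²/n = 1899 − 1760.142857 = 138.857143
Sxy = Σxy − (Σx)(Σy)/n = 46713.96 − 44078.892857 = 2635.067143
b = Sxy/Sxx = 2635.067143/138.857143 = 18.976821
a = ȳ − b·x̄ = 397.107143 − 18.976821·15.857143 = 96.188981
Set a + b·x = 524.93: x = (524.93 − 96.188981) / 18.976821 = 22.592879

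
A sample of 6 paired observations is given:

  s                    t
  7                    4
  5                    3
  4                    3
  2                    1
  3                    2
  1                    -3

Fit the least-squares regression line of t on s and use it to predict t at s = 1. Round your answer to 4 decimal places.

n = 6, Σx = 22, Σy = 10, Σxy = 60, Σx² = 104
Sxx = Σx² − (Σx)²/n = 104 − 80.666667 = 23.333333
Sxy = Σxy − (Σx)(Σy)/n = 60 − 36.666667 = 23.333333
b = Sxy/Sxx = 23.333333/23.333333 = 1
a = ȳ − b·x̄ = 1.666667 − 1·3.666667 = -2
ŷ(1) = a + b·1 = -2 + 1·1 = -1

-1.0000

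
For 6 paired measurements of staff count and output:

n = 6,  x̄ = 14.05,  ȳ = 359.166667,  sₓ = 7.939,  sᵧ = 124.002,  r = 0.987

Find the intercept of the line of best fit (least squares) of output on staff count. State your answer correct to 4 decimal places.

142.5677

b = r · sᵧ/sₓ = 0.987 · 124.002/7.939 = 15.416296
a = ȳ − b·x̄ = 359.166667 − 15.416296·14.05 = 142.567708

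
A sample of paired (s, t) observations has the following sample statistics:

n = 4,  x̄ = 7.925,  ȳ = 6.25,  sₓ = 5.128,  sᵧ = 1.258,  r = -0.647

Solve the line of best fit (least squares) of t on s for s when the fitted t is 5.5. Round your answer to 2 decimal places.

b = r · sᵧ/sₓ = -0.647 · 1.258/5.128 = -0.158722
a = ȳ − b·x̄ = 6.25 − (-0.158722)·7.925 = 7.507871
Set a + b·x = 5.5: x = (5.5 − 7.507871) / (-0.158722) = 12.650245

12.65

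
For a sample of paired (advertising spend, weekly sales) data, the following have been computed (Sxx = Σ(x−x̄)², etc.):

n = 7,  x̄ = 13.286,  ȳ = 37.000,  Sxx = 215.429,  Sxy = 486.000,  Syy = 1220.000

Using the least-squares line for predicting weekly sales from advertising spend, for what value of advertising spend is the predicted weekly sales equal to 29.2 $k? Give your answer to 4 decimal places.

b = Sxy/Sxx = 486/215.429 = 2.255964
a = ȳ − b·x̄ = 37 − 2.255964·13.286 = 7.027267
Set a + b·x = 29.2: x = (29.2 − 7.027267) / 2.255964 = 9.828498

9.8285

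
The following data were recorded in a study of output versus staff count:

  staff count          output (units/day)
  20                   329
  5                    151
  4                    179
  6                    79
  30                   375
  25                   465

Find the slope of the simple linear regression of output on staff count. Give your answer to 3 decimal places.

11.856

n = 6, Σx = 90, Σy = 1578, Σxy = 31400, Σx² = 2002
Sxx = Σx² − (Σx)²/n = 2002 − 1350 = 652
Sxy = Σxy − (Σx)(Σy)/n = 31400 − 23670 = 7730
b = Sxy/Sxx = 7730/652 = 11.855828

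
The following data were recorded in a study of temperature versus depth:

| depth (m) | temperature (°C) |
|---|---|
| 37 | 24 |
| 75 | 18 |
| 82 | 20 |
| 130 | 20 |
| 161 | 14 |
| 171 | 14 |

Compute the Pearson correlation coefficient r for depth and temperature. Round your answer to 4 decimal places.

n = 6, Σx = 656, Σy = 110, Σxy = 11126, Σx² = 85780, Σy² = 2092
Sxx = Σx² − (Σx)²/n = 85780 − 71722.666667 = 14057.333333
Sxy = Σxy − (Σx)(Σy)/n = 11126 − 12026.666667 = -900.666667
Syy = Σy² − (Σy)²/n = 2092 − 2016.666667 = 75.333333
r = Sxy/√(Sxx·Syy) = -900.666667/√(1058985.777778) = -900.666667/1029.070346 = -0.875224

-0.8752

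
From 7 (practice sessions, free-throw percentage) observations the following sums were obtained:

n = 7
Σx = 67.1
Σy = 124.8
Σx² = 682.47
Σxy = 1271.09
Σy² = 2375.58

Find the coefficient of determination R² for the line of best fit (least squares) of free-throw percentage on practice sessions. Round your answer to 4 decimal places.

Sxx = Σx² − (Σx)²/n = 682.47 − 643.201429 = 39.268571
Sxy = Σxy − (Σx)(Σy)/n = 1271.09 − 1196.297143 = 74.792857
Syy = Σy² − (Σy)²/n = 2375.58 − 2225.005714 = 150.574286
R² = Sxy²/(Sxx·Syy) = (74.792857)²/(39.268571·150.574286) = 0.946072

0.9461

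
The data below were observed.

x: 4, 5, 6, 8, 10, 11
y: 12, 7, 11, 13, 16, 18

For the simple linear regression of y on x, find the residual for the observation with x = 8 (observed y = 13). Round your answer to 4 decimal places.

-0.6186

n = 6, Σx = 44, Σy = 77, Σxy = 611, Σx² = 362
Sxx = Σx² − (Σx)²/n = 362 − 322.666667 = 39.333333
Sxy = Σxy − (Σx)(Σy)/n = 611 − 564.666667 = 46.333333
b = Sxy/Sxx = 46.333333/39.333333 = 1.177966
a = ȳ − b·x̄ = 12.833333 − 1.177966·7.333333 = 4.194915
ŷ(8) = 4.194915 + 1.177966·8 = 13.618644
residual = y − ŷ = 13 − 13.618644 = -0.618644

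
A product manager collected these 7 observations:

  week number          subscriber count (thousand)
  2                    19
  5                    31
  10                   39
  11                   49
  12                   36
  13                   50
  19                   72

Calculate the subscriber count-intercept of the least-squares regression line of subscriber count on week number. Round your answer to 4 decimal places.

12.7103

n = 7, Σx = 72, Σy = 296, Σxy = 3572, Σx² = 924
Sxx = Σx² − (Σx)²/n = 924 − 740.571429 = 183.428571
Sxy = Σxy − (Σx)(Σy)/n = 3572 − 3044.571429 = 527.428571
b = Sxy/Sxx = 527.428571/183.428571 = 2.875389
a = ȳ − b·x̄ = 42.285714 − 2.875389·10.285714 = 12.710280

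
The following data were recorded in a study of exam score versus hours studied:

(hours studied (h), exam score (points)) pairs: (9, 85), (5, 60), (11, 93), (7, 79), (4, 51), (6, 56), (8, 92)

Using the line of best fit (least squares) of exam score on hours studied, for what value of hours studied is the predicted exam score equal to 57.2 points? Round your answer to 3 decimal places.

n = 7, Σx = 50, Σy = 516, Σxy = 3917, Σx² = 392
Sxx = Σx² − (Σx)²/n = 392 − 357.142857 = 34.857143
Sxy = Σxy − (Σx)(Σy)/n = 3917 − 3685.714286 = 231.285714
b = Sxy/Sxx = 231.285714/34.857143 = 6.635246
a = ȳ − b·x̄ = 73.714286 − 6.635246·7.142857 = 26.319672
Set a + b·x = 57.2: x = (57.2 − 26.319672) / 6.635246 = 4.653984

4.654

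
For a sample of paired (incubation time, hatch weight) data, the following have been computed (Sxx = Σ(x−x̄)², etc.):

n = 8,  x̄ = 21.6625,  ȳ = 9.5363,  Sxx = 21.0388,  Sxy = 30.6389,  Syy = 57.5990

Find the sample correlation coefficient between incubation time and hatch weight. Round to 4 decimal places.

r = Sxy/√(Sxx·Syy) = 30.6389/√(1211.813841) = 30.6389/34.811117 = 0.880147

0.8801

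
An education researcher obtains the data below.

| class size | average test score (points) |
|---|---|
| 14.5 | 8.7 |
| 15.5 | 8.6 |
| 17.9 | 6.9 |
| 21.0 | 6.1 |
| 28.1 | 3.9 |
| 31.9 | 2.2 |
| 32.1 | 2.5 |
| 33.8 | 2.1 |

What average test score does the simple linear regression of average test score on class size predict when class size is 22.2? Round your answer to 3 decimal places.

5.874

n = 8, Σx = 194.8, Σy = 41, Σxy = 842.06, Σx² = 5191.98
Sxx = Σx² − (Σx)²/n = 5191.98 − 4743.38 = 448.6
Sxy = Σxy − (Σx)(Σy)/n = 842.06 − 998.35 = -156.29
b = Sxy/Sxx = -156.29/448.6 = -0.348395
a = ȳ − b·x̄ = 5.125 − (-0.348395)·24.35 = 13.608418
ŷ(22.2) = a + b·22.2 = 13.608418 + (-0.348395)·22.2 = 5.874049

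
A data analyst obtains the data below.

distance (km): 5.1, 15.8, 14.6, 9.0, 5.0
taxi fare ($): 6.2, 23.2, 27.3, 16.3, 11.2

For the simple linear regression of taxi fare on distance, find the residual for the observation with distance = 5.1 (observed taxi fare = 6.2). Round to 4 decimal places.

-3.0395

n = 5, Σx = 49.5, Σy = 84.2, Σxy = 999.46, Σx² = 594.81
Sxx = Σx² − (Σx)²/n = 594.81 − 490.05 = 104.76
Sxy = Σxy − (Σx)(Σy)/n = 999.46 − 833.58 = 165.88
b = Sxy/Sxx = 165.88/104.76 = 1.583429
a = ȳ − b·x̄ = 16.84 − 1.583429·9.9 = 1.164055
ŷ(5.1) = 1.164055 + 1.583429·5.1 = 9.239542
residual = y − ŷ = 6.2 − 9.239542 = -3.039542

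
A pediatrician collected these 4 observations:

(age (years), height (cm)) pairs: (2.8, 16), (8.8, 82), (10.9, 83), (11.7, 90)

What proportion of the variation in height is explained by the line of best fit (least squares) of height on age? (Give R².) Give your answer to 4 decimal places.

0.9453

n = 4, Σx = 34.2, Σy = 271, Σxy = 2724.1, Σx² = 340.98, Σy² = 21969
Sxx = Σx² − (Σx)²/n = 340.98 − 292.41 = 48.57
Sxy = Σxy − (Σx)(Σy)/n = 2724.1 − 2317.05 = 407.05
Syy = Σy² − (Σy)²/n = 21969 − 18360.25 = 3608.75
R² = Sxy²/(Sxx·Syy) = (407.05)²/(48.57·3608.75) = 0.945302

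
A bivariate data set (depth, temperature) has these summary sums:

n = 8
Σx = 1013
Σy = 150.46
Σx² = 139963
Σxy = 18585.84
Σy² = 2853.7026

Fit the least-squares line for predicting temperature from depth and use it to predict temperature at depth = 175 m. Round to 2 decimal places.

16.88

Sxx = Σx² − (Σx)²/n = 139963 − 128271.125 = 11691.875
Sxy = Σxy − (Σx)(Σy)/n = 18585.84 − 19051.9975 = -466.1575
b = Sxy/Sxx = -466.1575/11691.875 = -0.039870
a = ȳ − b·x̄ = 18.8075 − (-0.039870)·126.625 = 23.856065
ŷ(175) = a + b·175 = 23.856065 + (-0.039870)·175 = 16.878779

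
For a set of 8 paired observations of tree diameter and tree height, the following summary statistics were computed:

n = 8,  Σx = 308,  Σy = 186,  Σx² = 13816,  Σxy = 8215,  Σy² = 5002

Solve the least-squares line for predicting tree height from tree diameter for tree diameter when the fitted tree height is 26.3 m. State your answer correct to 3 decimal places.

Sxx = Σx² − (Σx)²/n = 13816 − 11858 = 1958
Sxy = Σxy − (Σx)(Σy)/n = 8215 − 7161 = 1054
b = Sxy/Sxx = 1054/1958 = 0.538304
a = ȳ − b·x̄ = 23.25 − 0.538304·38.5 = 2.525281
Set a + b·x = 26.3: x = (26.3 − 2.525281) / 0.538304 = 44.165939

44.166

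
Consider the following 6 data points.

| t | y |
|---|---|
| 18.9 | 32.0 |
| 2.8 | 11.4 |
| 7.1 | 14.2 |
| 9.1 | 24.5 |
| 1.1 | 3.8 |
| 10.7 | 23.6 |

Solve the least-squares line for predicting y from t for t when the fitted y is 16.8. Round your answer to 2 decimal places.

7.34

n = 6, Σx = 49.7, Σy = 109.5, Σxy = 1217.19, Σx² = 613.97
Sxx = Σx² − (Σx)²/n = 613.97 − 411.681667 = 202.288333
Sxy = Σxy − (Σx)(Σy)/n = 1217.19 − 907.025 = 310.165
b = Sxy/Sxx = 310.165/202.288333 = 1.533282
a = ȳ − b·x̄ = 18.25 − 1.533282·8.283333 = 5.549317
Set a + b·x = 16.8: x = (16.8 − 5.549317) / 1.533282 = 7.337649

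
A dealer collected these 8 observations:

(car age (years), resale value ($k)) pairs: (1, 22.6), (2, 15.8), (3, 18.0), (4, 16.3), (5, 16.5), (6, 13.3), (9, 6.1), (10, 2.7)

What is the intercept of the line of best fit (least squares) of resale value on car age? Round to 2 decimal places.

23.56

n = 8, Σx = 40, Σy = 111.3, Σxy = 417.6, Σx² = 272
Sxx = Σx² − (Σx)²/n = 272 − 200 = 72
Sxy = Σxy − (Σx)(Σy)/n = 417.6 − 556.5 = -138.9
b = Sxy/Sxx = -138.9/72 = -1.929167
a = ȳ − b·x̄ = 13.9125 − (-1.929167)·5 = 23.558333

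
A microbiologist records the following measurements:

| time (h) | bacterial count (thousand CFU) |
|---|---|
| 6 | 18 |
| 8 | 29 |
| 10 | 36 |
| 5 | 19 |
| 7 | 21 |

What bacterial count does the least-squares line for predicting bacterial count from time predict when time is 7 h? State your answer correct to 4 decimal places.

23.8378

n = 5, Σx = 36, Σy = 123, Σxy = 942, Σx² = 274
Sxx = Σx² − (Σx)²/n = 274 − 259.2 = 14.8
Sxy = Σxy − (Σx)(Σy)/n = 942 − 885.6 = 56.4
b = Sxy/Sxx = 56.4/14.8 = 3.810811
a = ȳ − b·x̄ = 24.6 − 3.810811·7.2 = -2.837838
ŷ(7) = a + b·7 = -2.837838 + 3.810811·7 = 23.837838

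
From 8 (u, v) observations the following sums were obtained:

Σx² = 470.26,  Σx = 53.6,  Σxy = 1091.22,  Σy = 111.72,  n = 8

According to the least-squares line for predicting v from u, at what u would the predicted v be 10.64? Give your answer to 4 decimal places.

5.6217

Sxx = Σx² − (Σx)²/n = 470.26 − 359.12 = 111.14
Sxy = Σxy − (Σx)(Σy)/n = 1091.22 − 748.524 = 342.696
b = Sxy/Sxx = 342.696/111.14 = 3.083462
a = ȳ − b·x̄ = 13.965 − 3.083462·6.7 = -6.694197
Set a + b·x = 10.64: x = (10.64 − (-6.694197)) / 3.083462 = 5.621667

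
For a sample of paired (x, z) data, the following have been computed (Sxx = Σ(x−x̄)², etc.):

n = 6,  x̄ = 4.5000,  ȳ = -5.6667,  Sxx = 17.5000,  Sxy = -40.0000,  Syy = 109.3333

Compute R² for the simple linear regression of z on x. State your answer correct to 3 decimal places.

R² = Sxy²/(Sxx·Syy) = (-40)²/(17.5·109.3333) = 0.836237

0.836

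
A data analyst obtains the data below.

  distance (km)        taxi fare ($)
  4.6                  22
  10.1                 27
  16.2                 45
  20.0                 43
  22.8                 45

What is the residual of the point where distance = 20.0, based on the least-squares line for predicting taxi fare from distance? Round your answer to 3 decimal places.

n = 5, Σx = 73.7, Σy = 182, Σxy = 2988.9, Σx² = 1305.45
Sxx = Σx² − (Σx)²/n = 1305.45 − 1086.338 = 219.112
Sxy = Σxy − (Σx)(Σy)/n = 2988.9 − 2682.68 = 306.22
b = Sxy/Sxx = 306.22/219.112 = 1.397550
a = ȳ − b·x̄ = 36.4 − 1.397550·14.74 = 15.800111
ŷ(20.0) = 15.800111 + 1.397550·20 = 43.751114
residual = y − ŷ = 43 − 43.751114 = -0.751114

-0.751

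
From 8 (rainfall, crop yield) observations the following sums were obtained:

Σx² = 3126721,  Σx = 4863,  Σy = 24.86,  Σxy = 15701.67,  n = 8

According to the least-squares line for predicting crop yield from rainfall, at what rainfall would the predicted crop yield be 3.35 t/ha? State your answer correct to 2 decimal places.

Sxx = Σx² − (Σx)²/n = 3126721 − 2956096.125 = 170624.875
Sxy = Σxy − (Σx)(Σy)/n = 15701.67 − 15111.7725 = 589.8975
b = Sxy/Sxx = 589.8975/170624.875 = 0.003457
a = ȳ − b·x̄ = 3.1075 − 0.003457·607.875 = 1.005908
Set a + b·x = 3.35: x = (3.35 − 1.005908) / 0.003457 = 678.016901

678.02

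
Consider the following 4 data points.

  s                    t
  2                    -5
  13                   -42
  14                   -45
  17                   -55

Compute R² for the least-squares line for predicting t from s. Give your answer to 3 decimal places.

1.000

n = 4, Σx = 46, Σy = -147, Σxy = -2121, Σx² = 658, Σy² = 6839
Sxx = Σx² − (Σx)²/n = 658 − 529 = 129
Sxy = Σxy − (Σx)(Σy)/n = -2121 − (-1690.5) = -430.5
Syy = Σy² − (Σy)²/n = 6839 − 5402.25 = 1436.75
R² = Sxy²/(Sxx·Syy) = (-430.5)²/(129·1436.75) = 0.999943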